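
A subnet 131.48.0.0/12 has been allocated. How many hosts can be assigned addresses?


Host bits = 32 - 12 = 20
Total addresses = 2^20 = 1048576
Usable = total - 2 (network and broadcast)
Usable hosts: 1048574


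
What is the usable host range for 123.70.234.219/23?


Network: 123.70.234.0
Broadcast: 123.70.235.255
First usable = network + 1
Last usable = broadcast - 1
Range: 123.70.234.1 to 123.70.235.254


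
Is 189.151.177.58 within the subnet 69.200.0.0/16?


Subnet network: 69.200.0.0
Test IP AND mask: 189.151.0.0
No, 189.151.177.58 is not in 69.200.0.0/16


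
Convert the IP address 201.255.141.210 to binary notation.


201 = 11001001
255 = 11111111
141 = 10001101
210 = 11010010
Binary: 11001001.11111111.10001101.11010010


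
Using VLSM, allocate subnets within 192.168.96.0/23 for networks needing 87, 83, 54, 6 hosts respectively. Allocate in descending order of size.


87 hosts -> /25 (126 usable): 192.168.96.0/25
83 hosts -> /25 (126 usable): 192.168.96.128/25
54 hosts -> /26 (62 usable): 192.168.97.0/26
6 hosts -> /29 (6 usable): 192.168.97.64/29
Allocation: 192.168.96.0/25 (87 hosts, 126 usable); 192.168.96.128/25 (83 hosts, 126 usable); 192.168.97.0/26 (54 hosts, 62 usable); 192.168.97.64/29 (6 hosts, 6 usable)


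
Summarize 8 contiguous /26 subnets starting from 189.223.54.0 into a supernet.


Original prefix: /26
Number of subnets: 8 = 2^3
New prefix = 26 - 3 = 23
Supernet: 189.223.54.0/23


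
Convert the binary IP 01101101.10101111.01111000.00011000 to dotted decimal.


01101101 = 109
10101111 = 175
01111000 = 120
00011000 = 24
IP: 109.175.120.24


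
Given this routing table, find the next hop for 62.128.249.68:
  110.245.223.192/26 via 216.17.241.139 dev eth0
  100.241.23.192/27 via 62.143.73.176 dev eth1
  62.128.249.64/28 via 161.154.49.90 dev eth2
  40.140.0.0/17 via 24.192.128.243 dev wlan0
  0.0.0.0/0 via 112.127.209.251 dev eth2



Longest prefix match for 62.128.249.68:
  /26 110.245.223.192: no
  /27 100.241.23.192: no
  /28 62.128.249.64: MATCH
  /17 40.140.0.0: no
  /0 0.0.0.0: MATCH
Selected: next-hop 161.154.49.90 via eth2 (matched /28)


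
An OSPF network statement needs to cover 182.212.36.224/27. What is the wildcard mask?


Subnet mask: 255.255.255.224
Wildcard = 255.255.255.255 - subnet mask
255 - 255 = 0
255 - 255 = 0
255 - 255 = 0
255 - 224 = 31
Wildcard: 0.0.0.31


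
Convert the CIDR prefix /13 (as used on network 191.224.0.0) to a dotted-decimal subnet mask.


/13 means 13 network bits, 19 host bits
Binary: 11111111111110000000000000000000
Mask: 255.248.0.0


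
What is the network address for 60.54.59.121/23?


IP:   00111100.00110110.00111011.01111001
Mask: 11111111.11111111.11111110.00000000
AND operation:
Net:  00111100.00110110.00111010.00000000
Network: 60.54.58.0/23


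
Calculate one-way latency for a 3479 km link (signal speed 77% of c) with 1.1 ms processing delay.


Speed = 0.77 * 3e5 km/s = 231000 km/s
Propagation delay = 3479 / 231000 = 0.0151 s = 15.0606 ms
Processing delay = 1.1 ms
Total one-way latency = 16.1606 ms


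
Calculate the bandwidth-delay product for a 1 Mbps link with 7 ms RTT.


BDP = bandwidth * RTT
= 1 Mbps * 7 ms
= 1 * 1e6 * 7 / 1000 bits
= 7000 bits
= 875 bytes
BDP = 7000 bits (875 bytes)


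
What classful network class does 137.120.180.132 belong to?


First octet: 137
Binary: 10001001
10xxxxxx -> Class B (128-191)
Class B, default mask 255.255.0.0 (/16)


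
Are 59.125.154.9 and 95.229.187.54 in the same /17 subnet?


Mask: 255.255.128.0
59.125.154.9 AND mask = 59.125.128.0
95.229.187.54 AND mask = 95.229.128.0
No, different subnets (59.125.128.0 vs 95.229.128.0)


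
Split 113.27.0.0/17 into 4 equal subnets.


New prefix = 17 + 2 = 19
Each subnet has 8192 addresses
  113.27.0.0/19
  113.27.32.0/19
  113.27.64.0/19
  113.27.96.0/19
Subnets: 113.27.0.0/19, 113.27.32.0/19, 113.27.64.0/19, 113.27.96.0/19


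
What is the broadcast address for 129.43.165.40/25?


Network: 129.43.165.0/25
Host bits = 7
Set all host bits to 1:
Broadcast: 129.43.165.127


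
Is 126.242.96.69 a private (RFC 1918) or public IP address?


RFC 1918 private ranges:
  10.0.0.0/8 (10.0.0.0 - 10.255.255.255)
  172.16.0.0/12 (172.16.0.0 - 172.31.255.255)
  192.168.0.0/16 (192.168.0.0 - 192.168.255.255)
Public (not in any RFC 1918 range)


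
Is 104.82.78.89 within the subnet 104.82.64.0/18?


Subnet network: 104.82.64.0
Test IP AND mask: 104.82.64.0
Yes, 104.82.78.89 is in 104.82.64.0/18


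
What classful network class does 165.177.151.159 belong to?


First octet: 165
Binary: 10100101
10xxxxxx -> Class B (128-191)
Class B, default mask 255.255.0.0 (/16)


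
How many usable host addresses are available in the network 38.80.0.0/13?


Host bits = 32 - 13 = 19
Total addresses = 2^19 = 524288
Usable = total - 2 (network and broadcast)
Usable hosts: 524286


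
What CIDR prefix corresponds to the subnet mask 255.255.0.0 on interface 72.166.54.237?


Binary: 11111111.11111111.00000000.00000000
Count leading 1s
Prefix: /16


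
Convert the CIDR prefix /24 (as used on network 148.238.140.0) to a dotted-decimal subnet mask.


/24 means 24 network bits, 8 host bits
Binary: 11111111111111111111111100000000
Mask: 255.255.255.0


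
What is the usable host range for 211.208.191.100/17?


Network: 211.208.128.0
Broadcast: 211.208.255.255
First usable = network + 1
Last usable = broadcast - 1
Range: 211.208.128.1 to 211.208.255.254


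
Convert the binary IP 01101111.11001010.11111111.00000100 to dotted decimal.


01101111 = 111
11001010 = 202
11111111 = 255
00000100 = 4
IP: 111.202.255.4


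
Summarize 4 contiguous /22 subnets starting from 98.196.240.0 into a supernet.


Original prefix: /22
Number of subnets: 4 = 2^2
New prefix = 22 - 2 = 20
Supernet: 98.196.240.0/20


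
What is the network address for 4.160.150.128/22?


IP:   00000100.10100000.10010110.10000000
Mask: 11111111.11111111.11111100.00000000
AND operation:
Net:  00000100.10100000.10010100.00000000
Network: 4.160.148.0/22


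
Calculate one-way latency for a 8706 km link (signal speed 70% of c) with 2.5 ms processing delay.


Speed = 0.7 * 3e5 km/s = 210000 km/s
Propagation delay = 8706 / 210000 = 0.0415 s = 41.4571 ms
Processing delay = 2.5 ms
Total one-way latency = 43.9571 ms


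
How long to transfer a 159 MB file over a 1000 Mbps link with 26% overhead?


Effective throughput = 1000 * (1 - 26/100) = 740 Mbps
File size in Mb = 159 * 8 = 1272 Mb
Time = 1272 / 740
Time = 1.7189 seconds


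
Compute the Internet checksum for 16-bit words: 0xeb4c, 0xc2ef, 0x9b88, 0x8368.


Sum all words (with carry folding):
+ 0xeb4c = 0xeb4c
+ 0xc2ef = 0xae3c
+ 0x9b88 = 0x49c5
+ 0x8368 = 0xcd2d
One's complement: ~0xcd2d
Checksum = 0x32d2


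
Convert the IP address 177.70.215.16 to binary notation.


177 = 10110001
70 = 01000110
215 = 11010111
16 = 00010000
Binary: 10110001.01000110.11010111.00010000


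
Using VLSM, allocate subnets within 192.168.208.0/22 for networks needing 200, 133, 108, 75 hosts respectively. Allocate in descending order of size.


200 hosts -> /24 (254 usable): 192.168.208.0/24
133 hosts -> /24 (254 usable): 192.168.209.0/24
108 hosts -> /25 (126 usable): 192.168.210.0/25
75 hosts -> /25 (126 usable): 192.168.210.128/25
Allocation: 192.168.208.0/24 (200 hosts, 254 usable); 192.168.209.0/24 (133 hosts, 254 usable); 192.168.210.0/25 (108 hosts, 126 usable); 192.168.210.128/25 (75 hosts, 126 usable)


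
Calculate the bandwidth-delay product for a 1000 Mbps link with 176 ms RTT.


BDP = bandwidth * RTT
= 1000 Mbps * 176 ms
= 1000 * 1e6 * 176 / 1000 bits
= 176000000 bits
= 22000000 bytes
= 21484.375 KB
BDP = 176000000 bits (22000000 bytes)


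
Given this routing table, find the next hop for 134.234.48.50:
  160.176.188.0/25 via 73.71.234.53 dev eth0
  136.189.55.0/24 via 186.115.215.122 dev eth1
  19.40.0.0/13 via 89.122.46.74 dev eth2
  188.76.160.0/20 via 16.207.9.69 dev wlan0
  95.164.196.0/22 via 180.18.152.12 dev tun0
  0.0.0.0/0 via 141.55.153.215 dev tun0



Longest prefix match for 134.234.48.50:
  /25 160.176.188.0: no
  /24 136.189.55.0: no
  /13 19.40.0.0: no
  /20 188.76.160.0: no
  /22 95.164.196.0: no
  /0 0.0.0.0: MATCH
Selected: next-hop 141.55.153.215 via tun0 (matched /0)


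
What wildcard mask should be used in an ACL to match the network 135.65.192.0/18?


Subnet mask: 255.255.192.0
Wildcard = 255.255.255.255 - subnet mask
255 - 255 = 0
255 - 255 = 0
255 - 192 = 63
255 - 0 = 255
Wildcard: 0.0.63.255


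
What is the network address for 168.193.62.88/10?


IP:   10101000.11000001.00111110.01011000
Mask: 11111111.11000000.00000000.00000000
AND operation:
Net:  10101000.11000000.00000000.00000000
Network: 168.192.0.0/10


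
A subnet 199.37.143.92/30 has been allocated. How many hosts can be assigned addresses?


Host bits = 32 - 30 = 2
Total addresses = 2^2 = 4
Usable = total - 2 (network and broadcast)
Usable hosts: 2


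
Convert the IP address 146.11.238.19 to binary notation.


146 = 10010010
11 = 00001011
238 = 11101110
19 = 00010011
Binary: 10010010.00001011.11101110.00010011


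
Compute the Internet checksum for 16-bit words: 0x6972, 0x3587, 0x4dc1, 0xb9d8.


Sum all words (with carry folding):
+ 0x6972 = 0x6972
+ 0x3587 = 0x9ef9
+ 0x4dc1 = 0xecba
+ 0xb9d8 = 0xa693
One's complement: ~0xa693
Checksum = 0x596c


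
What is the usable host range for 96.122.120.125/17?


Network: 96.122.0.0
Broadcast: 96.122.127.255
First usable = network + 1
Last usable = broadcast - 1
Range: 96.122.0.1 to 96.122.127.254


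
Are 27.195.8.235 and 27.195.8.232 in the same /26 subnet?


Mask: 255.255.255.192
27.195.8.235 AND mask = 27.195.8.192
27.195.8.232 AND mask = 27.195.8.192
Yes, same subnet (27.195.8.192)


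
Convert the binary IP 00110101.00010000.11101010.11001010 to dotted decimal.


00110101 = 53
00010000 = 16
11101010 = 234
11001010 = 202
IP: 53.16.234.202


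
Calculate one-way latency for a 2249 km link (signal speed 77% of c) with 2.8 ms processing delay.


Speed = 0.77 * 3e5 km/s = 231000 km/s
Propagation delay = 2249 / 231000 = 0.0097 s = 9.7359 ms
Processing delay = 2.8 ms
Total one-way latency = 12.5359 ms


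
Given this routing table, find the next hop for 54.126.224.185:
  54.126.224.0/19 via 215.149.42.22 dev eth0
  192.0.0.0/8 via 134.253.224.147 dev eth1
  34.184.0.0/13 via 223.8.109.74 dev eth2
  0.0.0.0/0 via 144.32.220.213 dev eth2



Longest prefix match for 54.126.224.185:
  /19 54.126.224.0: MATCH
  /8 192.0.0.0: no
  /13 34.184.0.0: no
  /0 0.0.0.0: MATCH
Selected: next-hop 215.149.42.22 via eth0 (matched /19)


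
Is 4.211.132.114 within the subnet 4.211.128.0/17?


Subnet network: 4.211.128.0
Test IP AND mask: 4.211.128.0
Yes, 4.211.132.114 is in 4.211.128.0/17


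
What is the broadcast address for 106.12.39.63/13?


Network: 106.8.0.0/13
Host bits = 19
Set all host bits to 1:
Broadcast: 106.15.255.255


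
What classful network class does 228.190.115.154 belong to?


First octet: 228
Binary: 11100100
1110xxxx -> Class D (224-239)
Class D (multicast), default mask N/A


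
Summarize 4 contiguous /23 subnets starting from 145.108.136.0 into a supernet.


Original prefix: /23
Number of subnets: 4 = 2^2
New prefix = 23 - 2 = 21
Supernet: 145.108.136.0/21


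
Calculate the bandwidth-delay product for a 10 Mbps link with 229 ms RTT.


BDP = bandwidth * RTT
= 10 Mbps * 229 ms
= 10 * 1e6 * 229 / 1000 bits
= 2290000 bits
= 286250 bytes
= 279.541 KB
BDP = 2290000 bits (286250 bytes)


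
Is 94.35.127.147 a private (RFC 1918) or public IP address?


RFC 1918 private ranges:
  10.0.0.0/8 (10.0.0.0 - 10.255.255.255)
  172.16.0.0/12 (172.16.0.0 - 172.31.255.255)
  192.168.0.0/16 (192.168.0.0 - 192.168.255.255)
Public (not in any RFC 1918 range)


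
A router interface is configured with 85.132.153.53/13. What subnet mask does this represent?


/13 means 13 network bits, 19 host bits
Binary: 11111111111110000000000000000000
Mask: 255.248.0.0


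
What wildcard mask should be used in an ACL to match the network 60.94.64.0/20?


Subnet mask: 255.255.240.0
Wildcard = 255.255.255.255 - subnet mask
255 - 255 = 0
255 - 255 = 0
255 - 240 = 15
255 - 0 = 255
Wildcard: 0.0.15.255


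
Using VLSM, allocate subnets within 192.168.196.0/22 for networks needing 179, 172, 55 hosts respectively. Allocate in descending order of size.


179 hosts -> /24 (254 usable): 192.168.196.0/24
172 hosts -> /24 (254 usable): 192.168.197.0/24
55 hosts -> /26 (62 usable): 192.168.198.0/26
Allocation: 192.168.196.0/24 (179 hosts, 254 usable); 192.168.197.0/24 (172 hosts, 254 usable); 192.168.198.0/26 (55 hosts, 62 usable)


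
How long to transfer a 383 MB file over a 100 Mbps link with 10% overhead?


Effective throughput = 100 * (1 - 10/100) = 90 Mbps
File size in Mb = 383 * 8 = 3064 Mb
Time = 3064 / 90
Time = 34.0444 seconds


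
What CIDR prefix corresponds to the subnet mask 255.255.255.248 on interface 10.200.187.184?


Binary: 11111111.11111111.11111111.11111000
Count leading 1s
Prefix: /29


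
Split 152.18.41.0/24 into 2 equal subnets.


New prefix = 24 + 1 = 25
Each subnet has 128 addresses
  152.18.41.0/25
  152.18.41.128/25
Subnets: 152.18.41.0/25, 152.18.41.128/25


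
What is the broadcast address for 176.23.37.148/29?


Network: 176.23.37.144/29
Host bits = 3
Set all host bits to 1:
Broadcast: 176.23.37.151


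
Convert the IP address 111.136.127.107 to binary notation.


111 = 01101111
136 = 10001000
127 = 01111111
107 = 01101011
Binary: 01101111.10001000.01111111.01101011


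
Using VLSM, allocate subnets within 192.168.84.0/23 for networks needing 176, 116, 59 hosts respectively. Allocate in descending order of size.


176 hosts -> /24 (254 usable): 192.168.84.0/24
116 hosts -> /25 (126 usable): 192.168.85.0/25
59 hosts -> /26 (62 usable): 192.168.85.128/26
Allocation: 192.168.84.0/24 (176 hosts, 254 usable); 192.168.85.0/25 (116 hosts, 126 usable); 192.168.85.128/26 (59 hosts, 62 usable)


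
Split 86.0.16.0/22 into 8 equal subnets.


New prefix = 22 + 3 = 25
Each subnet has 128 addresses
  86.0.16.0/25
  86.0.16.128/25
  86.0.17.0/25
  86.0.17.128/25
  86.0.18.0/25
  86.0.18.128/25
  86.0.19.0/25
  86.0.19.128/25
Subnets: 86.0.16.0/25, 86.0.16.128/25, 86.0.17.0/25, 86.0.17.128/25, 86.0.18.0/25, 86.0.18.128/25, 86.0.19.0/25, 86.0.19.128/25


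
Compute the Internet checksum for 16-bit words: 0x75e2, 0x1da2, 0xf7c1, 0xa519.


Sum all words (with carry folding):
+ 0x75e2 = 0x75e2
+ 0x1da2 = 0x9384
+ 0xf7c1 = 0x8b46
+ 0xa519 = 0x3060
One's complement: ~0x3060
Checksum = 0xcf9f


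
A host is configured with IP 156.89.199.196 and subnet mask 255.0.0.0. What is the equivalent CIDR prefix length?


Binary: 11111111.00000000.00000000.00000000
Count leading 1s
Prefix: /8


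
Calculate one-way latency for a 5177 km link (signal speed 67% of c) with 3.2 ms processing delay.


Speed = 0.67 * 3e5 km/s = 201000 km/s
Propagation delay = 5177 / 201000 = 0.0258 s = 25.7562 ms
Processing delay = 3.2 ms
Total one-way latency = 28.9562 ms


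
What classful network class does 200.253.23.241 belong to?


First octet: 200
Binary: 11001000
110xxxxx -> Class C (192-223)
Class C, default mask 255.255.255.0 (/24)


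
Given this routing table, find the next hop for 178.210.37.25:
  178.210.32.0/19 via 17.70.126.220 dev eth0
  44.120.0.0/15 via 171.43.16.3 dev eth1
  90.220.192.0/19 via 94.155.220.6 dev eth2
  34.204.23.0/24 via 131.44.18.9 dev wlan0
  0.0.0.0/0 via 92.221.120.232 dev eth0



Longest prefix match for 178.210.37.25:
  /19 178.210.32.0: MATCH
  /15 44.120.0.0: no
  /19 90.220.192.0: no
  /24 34.204.23.0: no
  /0 0.0.0.0: MATCH
Selected: next-hop 17.70.126.220 via eth0 (matched /19)


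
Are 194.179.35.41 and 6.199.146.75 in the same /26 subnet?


Mask: 255.255.255.192
194.179.35.41 AND mask = 194.179.35.0
6.199.146.75 AND mask = 6.199.146.64
No, different subnets (194.179.35.0 vs 6.199.146.64)


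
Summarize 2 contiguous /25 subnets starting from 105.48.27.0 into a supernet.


Original prefix: /25
Number of subnets: 2 = 2^1
New prefix = 25 - 1 = 24
Supernet: 105.48.27.0/24


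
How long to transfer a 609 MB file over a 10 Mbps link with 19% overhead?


Effective throughput = 10 * (1 - 19/100) = 8.1 Mbps
File size in Mb = 609 * 8 = 4872 Mb
Time = 4872 / 8.1
Time = 601.4815 seconds


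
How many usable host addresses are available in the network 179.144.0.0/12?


Host bits = 32 - 12 = 20
Total addresses = 2^20 = 1048576
Usable = total - 2 (network and broadcast)
Usable hosts: 1048574


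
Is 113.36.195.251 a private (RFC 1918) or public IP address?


RFC 1918 private ranges:
  10.0.0.0/8 (10.0.0.0 - 10.255.255.255)
  172.16.0.0/12 (172.16.0.0 - 172.31.255.255)
  192.168.0.0/16 (192.168.0.0 - 192.168.255.255)
Public (not in any RFC 1918 range)


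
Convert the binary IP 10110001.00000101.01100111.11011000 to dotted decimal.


10110001 = 177
00000101 = 5
01100111 = 103
11011000 = 216
IP: 177.5.103.216


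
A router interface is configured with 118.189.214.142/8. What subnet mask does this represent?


/8 means 8 network bits, 24 host bits
Binary: 11111111000000000000000000000000
Mask: 255.0.0.0


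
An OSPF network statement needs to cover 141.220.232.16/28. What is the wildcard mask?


Subnet mask: 255.255.255.240
Wildcard = 255.255.255.255 - subnet mask
255 - 255 = 0
255 - 255 = 0
255 - 255 = 0
255 - 240 = 15
Wildcard: 0.0.0.15


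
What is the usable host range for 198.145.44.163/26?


Network: 198.145.44.128
Broadcast: 198.145.44.191
First usable = network + 1
Last usable = broadcast - 1
Range: 198.145.44.129 to 198.145.44.190


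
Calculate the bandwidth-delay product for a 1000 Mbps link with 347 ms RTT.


BDP = bandwidth * RTT
= 1000 Mbps * 347 ms
= 1000 * 1e6 * 347 / 1000 bits
= 347000000 bits
= 43375000 bytes
= 42358.3984 KB
BDP = 347000000 bits (43375000 bytes)


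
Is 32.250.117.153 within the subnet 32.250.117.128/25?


Subnet network: 32.250.117.128
Test IP AND mask: 32.250.117.128
Yes, 32.250.117.153 is in 32.250.117.128/25


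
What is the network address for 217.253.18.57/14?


IP:   11011001.11111101.00010010.00111001
Mask: 11111111.11111100.00000000.00000000
AND operation:
Net:  11011001.11111100.00000000.00000000
Network: 217.252.0.0/14


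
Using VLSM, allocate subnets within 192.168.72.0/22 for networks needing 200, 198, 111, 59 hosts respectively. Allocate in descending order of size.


200 hosts -> /24 (254 usable): 192.168.72.0/24
198 hosts -> /24 (254 usable): 192.168.73.0/24
111 hosts -> /25 (126 usable): 192.168.74.0/25
59 hosts -> /26 (62 usable): 192.168.74.128/26
Allocation: 192.168.72.0/24 (200 hosts, 254 usable); 192.168.73.0/24 (198 hosts, 254 usable); 192.168.74.0/25 (111 hosts, 126 usable); 192.168.74.128/26 (59 hosts, 62 usable)


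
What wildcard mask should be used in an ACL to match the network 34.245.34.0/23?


Subnet mask: 255.255.254.0
Wildcard = 255.255.255.255 - subnet mask
255 - 255 = 0
255 - 255 = 0
255 - 254 = 1
255 - 0 = 255
Wildcard: 0.0.1.255


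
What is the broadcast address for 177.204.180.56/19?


Network: 177.204.160.0/19
Host bits = 13
Set all host bits to 1:
Broadcast: 177.204.191.255


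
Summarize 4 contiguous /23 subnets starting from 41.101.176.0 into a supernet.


Original prefix: /23
Number of subnets: 4 = 2^2
New prefix = 23 - 2 = 21
Supernet: 41.101.176.0/21


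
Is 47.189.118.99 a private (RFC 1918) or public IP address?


RFC 1918 private ranges:
  10.0.0.0/8 (10.0.0.0 - 10.255.255.255)
  172.16.0.0/12 (172.16.0.0 - 172.31.255.255)
  192.168.0.0/16 (192.168.0.0 - 192.168.255.255)
Public (not in any RFC 1918 range)


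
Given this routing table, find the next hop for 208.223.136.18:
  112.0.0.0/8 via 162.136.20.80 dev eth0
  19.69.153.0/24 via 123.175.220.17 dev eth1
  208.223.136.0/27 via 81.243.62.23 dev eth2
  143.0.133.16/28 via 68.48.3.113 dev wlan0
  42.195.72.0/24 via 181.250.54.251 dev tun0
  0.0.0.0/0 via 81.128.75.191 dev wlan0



Longest prefix match for 208.223.136.18:
  /8 112.0.0.0: no
  /24 19.69.153.0: no
  /27 208.223.136.0: MATCH
  /28 143.0.133.16: no
  /24 42.195.72.0: no
  /0 0.0.0.0: MATCH
Selected: next-hop 81.243.62.23 via eth2 (matched /27)


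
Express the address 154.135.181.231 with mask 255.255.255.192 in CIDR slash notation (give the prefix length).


Binary: 11111111.11111111.11111111.11000000
Count leading 1s
Prefix: /26


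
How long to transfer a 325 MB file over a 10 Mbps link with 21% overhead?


Effective throughput = 10 * (1 - 21/100) = 7.9 Mbps
File size in Mb = 325 * 8 = 2600 Mb
Time = 2600 / 7.9
Time = 329.1139 seconds


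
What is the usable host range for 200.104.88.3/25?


Network: 200.104.88.0
Broadcast: 200.104.88.127
First usable = network + 1
Last usable = broadcast - 1
Range: 200.104.88.1 to 200.104.88.126


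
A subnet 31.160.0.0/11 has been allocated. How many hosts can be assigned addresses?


Host bits = 32 - 11 = 21
Total addresses = 2^21 = 2097152
Usable = total - 2 (network and broadcast)
Usable hosts: 2097150


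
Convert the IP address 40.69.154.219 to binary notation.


40 = 00101000
69 = 01000101
154 = 10011010
219 = 11011011
Binary: 00101000.01000101.10011010.11011011


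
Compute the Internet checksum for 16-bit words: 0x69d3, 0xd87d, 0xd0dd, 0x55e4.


Sum all words (with carry folding):
+ 0x69d3 = 0x69d3
+ 0xd87d = 0x4251
+ 0xd0dd = 0x132f
+ 0x55e4 = 0x6913
One's complement: ~0x6913
Checksum = 0x96ec


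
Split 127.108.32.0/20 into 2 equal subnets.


New prefix = 20 + 1 = 21
Each subnet has 2048 addresses
  127.108.32.0/21
  127.108.40.0/21
Subnets: 127.108.32.0/21, 127.108.40.0/21


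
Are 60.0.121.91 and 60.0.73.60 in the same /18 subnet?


Mask: 255.255.192.0
60.0.121.91 AND mask = 60.0.64.0
60.0.73.60 AND mask = 60.0.64.0
Yes, same subnet (60.0.64.0)


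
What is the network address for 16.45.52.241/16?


IP:   00010000.00101101.00110100.11110001
Mask: 11111111.11111111.00000000.00000000
AND operation:
Net:  00010000.00101101.00000000.00000000
Network: 16.45.0.0/16


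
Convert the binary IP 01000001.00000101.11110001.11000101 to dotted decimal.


01000001 = 65
00000101 = 5
11110001 = 241
11000101 = 197
IP: 65.5.241.197


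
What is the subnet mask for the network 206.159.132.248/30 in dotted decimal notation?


/30 means 30 network bits, 2 host bits
Binary: 11111111111111111111111111111100
Mask: 255.255.255.252


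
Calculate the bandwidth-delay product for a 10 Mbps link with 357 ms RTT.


BDP = bandwidth * RTT
= 10 Mbps * 357 ms
= 10 * 1e6 * 357 / 1000 bits
= 3570000 bits
= 446250 bytes
= 435.791 KB
BDP = 3570000 bits (446250 bytes)


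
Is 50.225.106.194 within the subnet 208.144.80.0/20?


Subnet network: 208.144.80.0
Test IP AND mask: 50.225.96.0
No, 50.225.106.194 is not in 208.144.80.0/20


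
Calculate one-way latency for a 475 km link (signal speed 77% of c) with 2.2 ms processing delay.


Speed = 0.77 * 3e5 km/s = 231000 km/s
Propagation delay = 475 / 231000 = 0.0021 s = 2.0563 ms
Processing delay = 2.2 ms
Total one-way latency = 4.2563 ms


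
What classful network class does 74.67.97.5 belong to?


First octet: 74
Binary: 01001010
0xxxxxxx -> Class A (1-126)
Class A, default mask 255.0.0.0 (/8)


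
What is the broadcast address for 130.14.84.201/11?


Network: 130.0.0.0/11
Host bits = 21
Set all host bits to 1:
Broadcast: 130.31.255.255


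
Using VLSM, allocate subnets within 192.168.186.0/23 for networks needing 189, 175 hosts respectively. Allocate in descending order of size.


189 hosts -> /24 (254 usable): 192.168.186.0/24
175 hosts -> /24 (254 usable): 192.168.187.0/24
Allocation: 192.168.186.0/24 (189 hosts, 254 usable); 192.168.187.0/24 (175 hosts, 254 usable)


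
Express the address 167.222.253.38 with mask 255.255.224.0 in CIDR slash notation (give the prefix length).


Binary: 11111111.11111111.11100000.00000000
Count leading 1s
Prefix: /19


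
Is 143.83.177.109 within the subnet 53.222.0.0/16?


Subnet network: 53.222.0.0
Test IP AND mask: 143.83.0.0
No, 143.83.177.109 is not in 53.222.0.0/16


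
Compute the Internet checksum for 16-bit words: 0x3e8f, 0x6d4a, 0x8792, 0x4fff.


Sum all words (with carry folding):
+ 0x3e8f = 0x3e8f
+ 0x6d4a = 0xabd9
+ 0x8792 = 0x336c
+ 0x4fff = 0x836b
One's complement: ~0x836b
Checksum = 0x7c94


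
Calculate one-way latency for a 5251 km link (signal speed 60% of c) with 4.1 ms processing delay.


Speed = 0.6 * 3e5 km/s = 180000 km/s
Propagation delay = 5251 / 180000 = 0.0292 s = 29.1722 ms
Processing delay = 4.1 ms
Total one-way latency = 33.2722 ms


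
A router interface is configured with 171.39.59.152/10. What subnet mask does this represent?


/10 means 10 network bits, 22 host bits
Binary: 11111111110000000000000000000000
Mask: 255.192.0.0


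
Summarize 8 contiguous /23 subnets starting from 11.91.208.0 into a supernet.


Original prefix: /23
Number of subnets: 8 = 2^3
New prefix = 23 - 3 = 20
Supernet: 11.91.208.0/20


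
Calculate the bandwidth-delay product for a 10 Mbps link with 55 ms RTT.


BDP = bandwidth * RTT
= 10 Mbps * 55 ms
= 10 * 1e6 * 55 / 1000 bits
= 550000 bits
= 68750 bytes
= 67.1387 KB
BDP = 550000 bits (68750 bytes)


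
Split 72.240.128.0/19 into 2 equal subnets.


New prefix = 19 + 1 = 20
Each subnet has 4096 addresses
  72.240.128.0/20
  72.240.144.0/20
Subnets: 72.240.128.0/20, 72.240.144.0/20


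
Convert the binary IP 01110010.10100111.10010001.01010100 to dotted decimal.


01110010 = 114
10100111 = 167
10010001 = 145
01010100 = 84
IP: 114.167.145.84


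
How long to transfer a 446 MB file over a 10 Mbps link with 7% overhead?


Effective throughput = 10 * (1 - 7/100) = 9.3 Mbps
File size in Mb = 446 * 8 = 3568 Mb
Time = 3568 / 9.3
Time = 383.6559 seconds


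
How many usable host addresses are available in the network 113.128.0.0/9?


Host bits = 32 - 9 = 23
Total addresses = 2^23 = 8388608
Usable = total - 2 (network and broadcast)
Usable hosts: 8388606


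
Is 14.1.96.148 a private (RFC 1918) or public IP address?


RFC 1918 private ranges:
  10.0.0.0/8 (10.0.0.0 - 10.255.255.255)
  172.16.0.0/12 (172.16.0.0 - 172.31.255.255)
  192.168.0.0/16 (192.168.0.0 - 192.168.255.255)
Public (not in any RFC 1918 range)


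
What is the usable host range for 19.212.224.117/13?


Network: 19.208.0.0
Broadcast: 19.215.255.255
First usable = network + 1
Last usable = broadcast - 1
Range: 19.208.0.1 to 19.215.255.254


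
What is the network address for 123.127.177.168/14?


IP:   01111011.01111111.10110001.10101000
Mask: 11111111.11111100.00000000.00000000
AND operation:
Net:  01111011.01111100.00000000.00000000
Network: 123.124.0.0/14


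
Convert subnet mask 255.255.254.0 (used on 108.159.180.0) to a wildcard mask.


Subnet mask: 255.255.254.0
Wildcard = 255.255.255.255 - subnet mask
255 - 255 = 0
255 - 255 = 0
255 - 254 = 1
255 - 0 = 255
Wildcard: 0.0.1.255


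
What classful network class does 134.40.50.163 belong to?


First octet: 134
Binary: 10000110
10xxxxxx -> Class B (128-191)
Class B, default mask 255.255.0.0 (/16)


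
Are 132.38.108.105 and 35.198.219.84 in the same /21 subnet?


Mask: 255.255.248.0
132.38.108.105 AND mask = 132.38.104.0
35.198.219.84 AND mask = 35.198.216.0
No, different subnets (132.38.104.0 vs 35.198.216.0)


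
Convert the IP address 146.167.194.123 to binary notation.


146 = 10010010
167 = 10100111
194 = 11000010
123 = 01111011
Binary: 10010010.10100111.11000010.01111011


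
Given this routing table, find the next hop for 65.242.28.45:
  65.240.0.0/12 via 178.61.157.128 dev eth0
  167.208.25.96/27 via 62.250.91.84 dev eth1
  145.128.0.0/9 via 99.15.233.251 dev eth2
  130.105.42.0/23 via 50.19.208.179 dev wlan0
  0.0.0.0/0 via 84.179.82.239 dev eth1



Longest prefix match for 65.242.28.45:
  /12 65.240.0.0: MATCH
  /27 167.208.25.96: no
  /9 145.128.0.0: no
  /23 130.105.42.0: no
  /0 0.0.0.0: MATCH
Selected: next-hop 178.61.157.128 via eth0 (matched /12)


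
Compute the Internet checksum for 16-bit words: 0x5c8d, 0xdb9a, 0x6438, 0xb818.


Sum all words (with carry folding):
+ 0x5c8d = 0x5c8d
+ 0xdb9a = 0x3828
+ 0x6438 = 0x9c60
+ 0xb818 = 0x5479
One's complement: ~0x5479
Checksum = 0xab86


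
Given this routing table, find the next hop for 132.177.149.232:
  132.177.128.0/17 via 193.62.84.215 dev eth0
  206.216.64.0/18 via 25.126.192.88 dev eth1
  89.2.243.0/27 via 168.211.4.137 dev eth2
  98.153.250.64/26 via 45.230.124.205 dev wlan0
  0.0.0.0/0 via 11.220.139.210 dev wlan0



Longest prefix match for 132.177.149.232:
  /17 132.177.128.0: MATCH
  /18 206.216.64.0: no
  /27 89.2.243.0: no
  /26 98.153.250.64: no
  /0 0.0.0.0: MATCH
Selected: next-hop 193.62.84.215 via eth0 (matched /17)


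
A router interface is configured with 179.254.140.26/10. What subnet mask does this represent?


/10 means 10 network bits, 22 host bits
Binary: 11111111110000000000000000000000
Mask: 255.192.0.0


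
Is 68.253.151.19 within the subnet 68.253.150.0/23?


Subnet network: 68.253.150.0
Test IP AND mask: 68.253.150.0
Yes, 68.253.151.19 is in 68.253.150.0/23


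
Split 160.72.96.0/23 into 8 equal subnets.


New prefix = 23 + 3 = 26
Each subnet has 64 addresses
  160.72.96.0/26
  160.72.96.64/26
  160.72.96.128/26
  160.72.96.192/26
  160.72.97.0/26
  160.72.97.64/26
  160.72.97.128/26
  160.72.97.192/26
Subnets: 160.72.96.0/26, 160.72.96.64/26, 160.72.96.128/26, 160.72.96.192/26, 160.72.97.0/26, 160.72.97.64/26, 160.72.97.128/26, 160.72.97.192/26


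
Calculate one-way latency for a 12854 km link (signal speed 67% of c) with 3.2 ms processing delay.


Speed = 0.67 * 3e5 km/s = 201000 km/s
Propagation delay = 12854 / 201000 = 0.064 s = 63.9502 ms
Processing delay = 3.2 ms
Total one-way latency = 67.1502 ms


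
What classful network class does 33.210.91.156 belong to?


First octet: 33
Binary: 00100001
0xxxxxxx -> Class A (1-126)
Class A, default mask 255.0.0.0 (/8)


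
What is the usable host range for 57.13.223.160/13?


Network: 57.8.0.0
Broadcast: 57.15.255.255
First usable = network + 1
Last usable = broadcast - 1
Range: 57.8.0.1 to 57.15.255.254


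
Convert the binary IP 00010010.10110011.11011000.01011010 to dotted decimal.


00010010 = 18
10110011 = 179
11011000 = 216
01011010 = 90
IP: 18.179.216.90


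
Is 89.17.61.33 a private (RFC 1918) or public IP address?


RFC 1918 private ranges:
  10.0.0.0/8 (10.0.0.0 - 10.255.255.255)
  172.16.0.0/12 (172.16.0.0 - 172.31.255.255)
  192.168.0.0/16 (192.168.0.0 - 192.168.255.255)
Public (not in any RFC 1918 range)


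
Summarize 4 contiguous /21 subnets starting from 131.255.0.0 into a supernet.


Original prefix: /21
Number of subnets: 4 = 2^2
New prefix = 21 - 2 = 19
Supernet: 131.255.0.0/19


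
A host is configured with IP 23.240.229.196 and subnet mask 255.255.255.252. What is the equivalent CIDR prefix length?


Binary: 11111111.11111111.11111111.11111100
Count leading 1s
Prefix: /30


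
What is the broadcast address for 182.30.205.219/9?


Network: 182.0.0.0/9
Host bits = 23
Set all host bits to 1:
Broadcast: 182.127.255.255


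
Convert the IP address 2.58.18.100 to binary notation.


2 = 00000010
58 = 00111010
18 = 00010010
100 = 01100100
Binary: 00000010.00111010.00010010.01100100


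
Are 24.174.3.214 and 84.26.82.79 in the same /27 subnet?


Mask: 255.255.255.224
24.174.3.214 AND mask = 24.174.3.192
84.26.82.79 AND mask = 84.26.82.64
No, different subnets (24.174.3.192 vs 84.26.82.64)


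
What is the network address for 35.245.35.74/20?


IP:   00100011.11110101.00100011.01001010
Mask: 11111111.11111111.11110000.00000000
AND operation:
Net:  00100011.11110101.00100000.00000000
Network: 35.245.32.0/20


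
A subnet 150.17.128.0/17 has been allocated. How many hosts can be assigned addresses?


Host bits = 32 - 17 = 15
Total addresses = 2^15 = 32768
Usable = total - 2 (network and broadcast)
Usable hosts: 32766


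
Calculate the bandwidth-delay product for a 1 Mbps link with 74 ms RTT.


BDP = bandwidth * RTT
= 1 Mbps * 74 ms
= 1 * 1e6 * 74 / 1000 bits
= 74000 bits
= 9250 bytes
= 9.0332 KB
BDP = 74000 bits (9250 bytes)


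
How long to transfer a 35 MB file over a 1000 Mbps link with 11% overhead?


Effective throughput = 1000 * (1 - 11/100) = 890 Mbps
File size in Mb = 35 * 8 = 280 Mb
Time = 280 / 890
Time = 0.3146 seconds


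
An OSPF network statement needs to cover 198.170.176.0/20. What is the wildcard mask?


Subnet mask: 255.255.240.0
Wildcard = 255.255.255.255 - subnet mask
255 - 255 = 0
255 - 255 = 0
255 - 240 = 15
255 - 0 = 255
Wildcard: 0.0.15.255


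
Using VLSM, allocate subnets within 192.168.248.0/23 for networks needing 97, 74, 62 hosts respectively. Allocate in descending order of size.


97 hosts -> /25 (126 usable): 192.168.248.0/25
74 hosts -> /25 (126 usable): 192.168.248.128/25
62 hosts -> /26 (62 usable): 192.168.249.0/26
Allocation: 192.168.248.0/25 (97 hosts, 126 usable); 192.168.248.128/25 (74 hosts, 126 usable); 192.168.249.0/26 (62 hosts, 62 usable)


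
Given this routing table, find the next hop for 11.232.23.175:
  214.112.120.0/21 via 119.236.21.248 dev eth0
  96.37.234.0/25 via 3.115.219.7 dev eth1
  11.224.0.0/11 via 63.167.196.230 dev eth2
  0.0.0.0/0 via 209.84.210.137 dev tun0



Longest prefix match for 11.232.23.175:
  /21 214.112.120.0: no
  /25 96.37.234.0: no
  /11 11.224.0.0: MATCH
  /0 0.0.0.0: MATCH
Selected: next-hop 63.167.196.230 via eth2 (matched /11)


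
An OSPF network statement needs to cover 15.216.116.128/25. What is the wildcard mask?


Subnet mask: 255.255.255.128
Wildcard = 255.255.255.255 - subnet mask
255 - 255 = 0
255 - 255 = 0
255 - 255 = 0
255 - 128 = 127
Wildcard: 0.0.0.127


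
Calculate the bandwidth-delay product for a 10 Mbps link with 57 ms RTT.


BDP = bandwidth * RTT
= 10 Mbps * 57 ms
= 10 * 1e6 * 57 / 1000 bits
= 570000 bits
= 71250 bytes
= 69.5801 KB
BDP = 570000 bits (71250 bytes)


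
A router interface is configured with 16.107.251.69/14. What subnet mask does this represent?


/14 means 14 network bits, 18 host bits
Binary: 11111111111111000000000000000000
Mask: 255.252.0.0


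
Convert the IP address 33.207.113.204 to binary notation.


33 = 00100001
207 = 11001111
113 = 01110001
204 = 11001100
Binary: 00100001.11001111.01110001.11001100


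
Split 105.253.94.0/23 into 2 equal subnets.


New prefix = 23 + 1 = 24
Each subnet has 256 addresses
  105.253.94.0/24
  105.253.95.0/24
Subnets: 105.253.94.0/24, 105.253.95.0/24


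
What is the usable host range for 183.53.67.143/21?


Network: 183.53.64.0
Broadcast: 183.53.71.255
First usable = network + 1
Last usable = broadcast - 1
Range: 183.53.64.1 to 183.53.71.254


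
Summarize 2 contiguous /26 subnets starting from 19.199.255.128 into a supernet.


Original prefix: /26
Number of subnets: 2 = 2^1
New prefix = 26 - 1 = 25
Supernet: 19.199.255.128/25


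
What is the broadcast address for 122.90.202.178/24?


Network: 122.90.202.0/24
Host bits = 8
Set all host bits to 1:
Broadcast: 122.90.202.255


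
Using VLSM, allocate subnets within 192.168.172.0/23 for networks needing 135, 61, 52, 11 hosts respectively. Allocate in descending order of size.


135 hosts -> /24 (254 usable): 192.168.172.0/24
61 hosts -> /26 (62 usable): 192.168.173.0/26
52 hosts -> /26 (62 usable): 192.168.173.64/26
11 hosts -> /28 (14 usable): 192.168.173.128/28
Allocation: 192.168.172.0/24 (135 hosts, 254 usable); 192.168.173.0/26 (61 hosts, 62 usable); 192.168.173.64/26 (52 hosts, 62 usable); 192.168.173.128/28 (11 hosts, 14 usable)


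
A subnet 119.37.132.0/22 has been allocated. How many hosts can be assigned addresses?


Host bits = 32 - 22 = 10
Total addresses = 2^10 = 1024
Usable = total - 2 (network and broadcast)
Usable hosts: 1022


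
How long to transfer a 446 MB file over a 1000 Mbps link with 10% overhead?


Effective throughput = 1000 * (1 - 10/100) = 900 Mbps
File size in Mb = 446 * 8 = 3568 Mb
Time = 3568 / 900
Time = 3.9644 seconds


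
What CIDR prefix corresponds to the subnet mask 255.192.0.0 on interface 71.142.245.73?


Binary: 11111111.11000000.00000000.00000000
Count leading 1s
Prefix: /10


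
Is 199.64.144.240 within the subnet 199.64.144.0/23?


Subnet network: 199.64.144.0
Test IP AND mask: 199.64.144.0
Yes, 199.64.144.240 is in 199.64.144.0/23


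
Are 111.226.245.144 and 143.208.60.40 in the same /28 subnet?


Mask: 255.255.255.240
111.226.245.144 AND mask = 111.226.245.144
143.208.60.40 AND mask = 143.208.60.32
No, different subnets (111.226.245.144 vs 143.208.60.32)


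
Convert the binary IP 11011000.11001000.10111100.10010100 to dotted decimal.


11011000 = 216
11001000 = 200
10111100 = 188
10010100 = 148
IP: 216.200.188.148


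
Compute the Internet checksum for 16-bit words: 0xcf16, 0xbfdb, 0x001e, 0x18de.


Sum all words (with carry folding):
+ 0xcf16 = 0xcf16
+ 0xbfdb = 0x8ef2
+ 0x001e = 0x8f10
+ 0x18de = 0xa7ee
One's complement: ~0xa7ee
Checksum = 0x5811


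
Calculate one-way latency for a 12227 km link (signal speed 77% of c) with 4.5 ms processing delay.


Speed = 0.77 * 3e5 km/s = 231000 km/s
Propagation delay = 12227 / 231000 = 0.0529 s = 52.9307 ms
Processing delay = 4.5 ms
Total one-way latency = 57.4307 ms


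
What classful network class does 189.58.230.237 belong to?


First octet: 189
Binary: 10111101
10xxxxxx -> Class B (128-191)
Class B, default mask 255.255.0.0 (/16)


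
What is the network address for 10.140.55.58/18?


IP:   00001010.10001100.00110111.00111010
Mask: 11111111.11111111.11000000.00000000
AND operation:
Net:  00001010.10001100.00000000.00000000
Network: 10.140.0.0/18


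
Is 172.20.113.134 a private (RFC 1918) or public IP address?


RFC 1918 private ranges:
  10.0.0.0/8 (10.0.0.0 - 10.255.255.255)
  172.16.0.0/12 (172.16.0.0 - 172.31.255.255)
  192.168.0.0/16 (192.168.0.0 - 192.168.255.255)
Private (in 172.16.0.0/12)


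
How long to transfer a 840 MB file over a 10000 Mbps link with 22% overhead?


Effective throughput = 10000 * (1 - 22/100) = 7800 Mbps
File size in Mb = 840 * 8 = 6720 Mb
Time = 6720 / 7800
Time = 0.8615 seconds


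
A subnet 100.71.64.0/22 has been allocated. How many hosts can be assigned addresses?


Host bits = 32 - 22 = 10
Total addresses = 2^10 = 1024
Usable = total - 2 (network and broadcast)
Usable hosts: 1022


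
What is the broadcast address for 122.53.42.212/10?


Network: 122.0.0.0/10
Host bits = 22
Set all host bits to 1:
Broadcast: 122.63.255.255


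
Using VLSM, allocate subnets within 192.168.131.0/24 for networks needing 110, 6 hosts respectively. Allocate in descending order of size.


110 hosts -> /25 (126 usable): 192.168.131.0/25
6 hosts -> /29 (6 usable): 192.168.131.128/29
Allocation: 192.168.131.0/25 (110 hosts, 126 usable); 192.168.131.128/29 (6 hosts, 6 usable)


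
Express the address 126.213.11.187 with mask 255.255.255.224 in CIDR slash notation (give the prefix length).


Binary: 11111111.11111111.11111111.11100000
Count leading 1s
Prefix: /27


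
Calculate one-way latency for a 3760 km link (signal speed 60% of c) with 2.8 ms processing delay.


Speed = 0.6 * 3e5 km/s = 180000 km/s
Propagation delay = 3760 / 180000 = 0.0209 s = 20.8889 ms
Processing delay = 2.8 ms
Total one-way latency = 23.6889 ms


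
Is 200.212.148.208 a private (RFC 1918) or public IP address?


RFC 1918 private ranges:
  10.0.0.0/8 (10.0.0.0 - 10.255.255.255)
  172.16.0.0/12 (172.16.0.0 - 172.31.255.255)
  192.168.0.0/16 (192.168.0.0 - 192.168.255.255)
Public (not in any RFC 1918 range)
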